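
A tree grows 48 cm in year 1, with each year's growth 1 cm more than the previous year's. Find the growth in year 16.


aₙ = a₁ + (n-1)d
= 48 + (16-1)×1
= 48 + 15
= 63

a_16 = 63


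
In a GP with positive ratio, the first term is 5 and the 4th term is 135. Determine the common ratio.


r^(n-1) = aₙ/a₁
r^3 = 135/5 = 27
r = 27^(1/3)
= 3

r = 3


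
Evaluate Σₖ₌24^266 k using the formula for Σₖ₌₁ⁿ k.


Σₖ₌24^266 k = Σₖ₌₁^266 k − Σₖ₌₁^23 k
= 266·267/2 − 23·24/2
= 35511 − 276 = 35235

Σk = 35235


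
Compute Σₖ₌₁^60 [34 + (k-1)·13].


aₙ = 34 + (60-1)×13 = 801
Sₙ = n(a₁+aₙ)/2 = 60×(34+801)/2
= 60×835/2 = 25050

S_60 = 25050


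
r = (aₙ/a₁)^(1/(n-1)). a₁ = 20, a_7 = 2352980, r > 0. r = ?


r^(n-1) = aₙ/a₁
r^6 = 2352980/20 = 117649
r = 117649^(1/6)
= ±7; taking r > 0 gives r = 7

r = 7


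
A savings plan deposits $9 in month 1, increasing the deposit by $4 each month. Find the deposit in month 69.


aₙ = a₁ + (n-1)d
= 9 + (69-1)×4
= 9 + 272
= 281

a_69 = 281


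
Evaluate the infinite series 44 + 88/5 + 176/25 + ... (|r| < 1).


S∞ = a₁/(1-r) = 44/(1 - 2/5)
= 44/(3/5)
= 220/3

S∞ = 220/3


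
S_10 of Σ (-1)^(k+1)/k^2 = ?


S = 1 - 1/4 + 1/9 - 1/16 + 1/25 - 1/36 + 1/49 - 1/64 ± ...
= 0.818
(Full series converges to +π²/12 ≈ +0.8225)

S_10 = 0.818


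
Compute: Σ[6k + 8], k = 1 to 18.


Σ(6k+8) = 6·Σk + 8·n
= 6·171 + 8·18
= 1026 + 144 = 1170

Σ = 1170


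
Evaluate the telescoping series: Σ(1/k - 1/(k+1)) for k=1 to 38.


Telescoping: adjacent terms cancel.
= 1/1 - 1/39
= 1 - 1/39 = 38/39

Sum = 38/39


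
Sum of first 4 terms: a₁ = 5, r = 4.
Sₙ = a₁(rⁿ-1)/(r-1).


Sₙ = 5×(4^4 - 1)/(4 - 1)
= 5×(256 - 1)/3
= 5×255/3
= 425

S_4 = 425


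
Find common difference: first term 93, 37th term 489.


d = (aₙ - a₁)/(n-1)
= (489 - 93)/(37-1)
= 396/36 = 11

d = 11


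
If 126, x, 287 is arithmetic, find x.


AM = (126 + 287)/2 = 413/2 = 206.5

AM = 206.5


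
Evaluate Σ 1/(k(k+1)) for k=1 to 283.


1/(k(k+1)) = 1/k - 1/(k+1) (partial fractions)
Telescoping: Σ = 1 - 1/284 = 283/284

Sum = 283/284


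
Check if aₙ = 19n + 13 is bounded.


aₙ = 19n + 13 → as n→∞, aₙ→∞
No finite upper bound exists
The sequence is UNBOUNDED

Unbounded (aₙ → ∞ as n → ∞)


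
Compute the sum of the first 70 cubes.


n(n+1)/2 = 70×71/2 = 2485
Σk³ = 2485² = 6175225

Σk³ = 6175225


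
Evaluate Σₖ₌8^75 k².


Σₖ₌8^75 k² = Σₖ₌₁^75 k² − Σₖ₌₁^7 k²
= 75·76·151/6 − 7·8·15/6
= 143450 − 140 = 143310

Σk² = 143310


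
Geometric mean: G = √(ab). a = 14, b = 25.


GM = √(14×25) = √350 = 18.7083

GM = 18.7083


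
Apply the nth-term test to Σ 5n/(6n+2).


lim(n→∞) 5n/(6n+2) = 5/6 = 5/6  (divide numerator and denominator by n)
lim aₙ = 5/6 ≠ 0 → series DIVERGES

Diverges (lim aₙ = 5/6 ≠ 0)


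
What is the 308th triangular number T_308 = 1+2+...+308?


n(n+1)/2 = 308×309/2 = 95172/2 = 47586

Σk = 47586


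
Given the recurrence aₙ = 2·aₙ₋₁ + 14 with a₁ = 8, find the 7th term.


Computing step by step:
a_1 = 8
a_2 = 30
a_3 = 74
a_4 = 162
a_5 = 338
a_6 = 690
a_7 = 1394


a_7 = 1394


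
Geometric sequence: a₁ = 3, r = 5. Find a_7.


aₙ = a₁·r^(n-1)
= 3×5^6
= 3×15625
= 46875

a_7 = 46875


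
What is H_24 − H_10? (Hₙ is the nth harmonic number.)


Σₖ₌11^24 1/k = 1/11 + 1/12 + 1/13 + ... + 1/24
= 4534977911/5354228880
≈ 0.847

Sum = 4534977911/5354228880 ≈ 0.847


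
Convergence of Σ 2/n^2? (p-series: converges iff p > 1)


p-series test: Σ c/n^p converges if p > 1, diverges if p ≤ 1 (constant c > 0 doesn't affect convergence).
p = 2
2 > 1 → CONVERGES

Converges (p = 2 > 1)


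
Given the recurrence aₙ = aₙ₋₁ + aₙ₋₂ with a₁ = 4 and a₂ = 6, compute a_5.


Computing iteratively: 4, 6, 10, 16, 26
a_5 = 26

a_5 = 26


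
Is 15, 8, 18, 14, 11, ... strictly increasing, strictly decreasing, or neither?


Differences: -7, 10, -4, -3
Difference at position 2 is +10 (> 0) but position 1 is -7 (< 0) — sequence both rises and falls
→ NOT monotonic

Not monotonic


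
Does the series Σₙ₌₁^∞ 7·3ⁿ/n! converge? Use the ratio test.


aₙ = 7·3^n/n!
a_{n+1}/aₙ = 3^(n+1)/(n+1)! × n!/3^n  (constant 7 cancels)
= 3/(n+1)
L = lim(n→∞) 3/(n+1) = 0
L < 1 → series CONVERGES

Converges (ratio test: L = 0 < 1)


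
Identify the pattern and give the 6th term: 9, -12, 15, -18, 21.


Pattern: alternating sign, magnitude arithmetic (d=3)
Terms: 9, -12, 15, -18, 21
Next term = -24

Next term = -24


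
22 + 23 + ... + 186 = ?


Σₖ₌22^186 k = Σₖ₌₁^186 k − Σₖ₌₁^21 k
= 186·187/2 − 21·22/2
= 17391 − 231 = 17160

Σk = 17160


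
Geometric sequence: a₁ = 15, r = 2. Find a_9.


aₙ = a₁·r^(n-1)
= 15×2^8
= 15×256
= 3840

a_9 = 3840


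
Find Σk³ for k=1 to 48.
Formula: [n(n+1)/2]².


n(n+1)/2 = 48×49/2 = 1176
Σk³ = 1176² = 1382976

Σk³ = 1382976


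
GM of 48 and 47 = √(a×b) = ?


GM = √(48×47) = √2256 = 47.4974

GM = 47.4974


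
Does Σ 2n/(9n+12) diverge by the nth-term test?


lim(n→∞) 2n/(9n+12) = 2/9 = 2/9  (divide numerator and denominator by n)
lim aₙ = 2/9 ≠ 0 → series DIVERGES

Diverges (lim aₙ = 2/9 ≠ 0)


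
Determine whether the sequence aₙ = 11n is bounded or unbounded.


aₙ = 11n → as n→∞, aₙ→∞
No finite upper bound exists
The sequence is UNBOUNDED

Unbounded (aₙ → ∞ as n → ∞)


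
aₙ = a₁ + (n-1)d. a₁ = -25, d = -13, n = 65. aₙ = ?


aₙ = a₁ + (n-1)d
= -25 + (65-1)×-13
= -25 - 832
= -857

a_65 = -857


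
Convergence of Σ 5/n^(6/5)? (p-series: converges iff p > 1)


p-series test: Σ c/n^p converges if p > 1, diverges if p ≤ 1 (constant c > 0 doesn't affect convergence).
p = 6/5
6/5 > 1 → CONVERGES

Converges (p = 6/5 > 1)


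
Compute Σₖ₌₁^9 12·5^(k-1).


Sₙ = 12×(5^9 - 1)/(5 - 1)
= 12×(1953125 - 1)/4
= 12×1953124/4
= 5859372

S_9 = 5859372


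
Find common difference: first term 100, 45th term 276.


d = (aₙ - a₁)/(n-1)
= (276 - 100)/(45-1)
= 176/44 = 4

d = 4


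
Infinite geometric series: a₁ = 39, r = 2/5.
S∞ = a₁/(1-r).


S∞ = a₁/(1-r) = 39/(1 - 2/5)
= 39/(3/5)
= 65

S∞ = 65


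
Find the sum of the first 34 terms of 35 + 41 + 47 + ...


aₙ = 35 + (34-1)×6 = 233
Sₙ = n(a₁+aₙ)/2 = 34×(35+233)/2
= 34×268/2 = 4556

S_34 = 4556


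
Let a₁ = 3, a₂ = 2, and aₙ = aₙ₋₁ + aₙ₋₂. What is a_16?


Computing iteratively: 3, 2, 5, 7, 12, 19, 31, 50, 81, 131, 212, 343, ...
a_16 = 2351

a_16 = 2351


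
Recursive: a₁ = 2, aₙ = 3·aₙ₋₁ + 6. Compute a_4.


Computing step by step:
a_1 = 2
a_2 = 12
a_3 = 42
a_4 = 132


a_4 = 132


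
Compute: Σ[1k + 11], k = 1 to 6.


Σ(1k+11) = 1·Σk + 11·n
= 1·21 + 11·6
= 21 + 66 = 87

Σ = 87


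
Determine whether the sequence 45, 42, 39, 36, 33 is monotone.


Differences: -3, -3, -3, -3
All differences < 0 → strictly DECREASING

Monotonically decreasing


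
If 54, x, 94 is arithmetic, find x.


AM = (54 + 94)/2 = 148/2 = 74

AM = 74


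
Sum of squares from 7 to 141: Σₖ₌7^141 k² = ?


Σₖ₌7^141 k² = Σₖ₌₁^141 k² − Σₖ₌₁^6 k²
= 141·142·283/6 − 6·7·13/6
= 944371 − 91 = 944280

Σk² = 944280


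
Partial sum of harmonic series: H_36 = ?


H_36 = 1/1 + 1/2 + 1/3 + ... + 1/36
= 54801925434709/13127595717600
≈ 4.1746

H_36 = 54801925434709/13127595717600 ≈ 4.1746


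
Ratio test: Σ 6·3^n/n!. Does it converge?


aₙ = 6·3^n/n!
a_{n+1}/aₙ = 3^(n+1)/(n+1)! × n!/3^n  (constant 6 cancels)
= 3/(n+1)
L = lim(n→∞) 3/(n+1) = 0
L < 1 → series CONVERGES

Converges (ratio test: L = 0 < 1)


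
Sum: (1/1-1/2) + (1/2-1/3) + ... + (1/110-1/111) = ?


Telescoping: adjacent terms cancel.
= 1/1 - 1/111
= 1 - 1/111 = 110/111

Sum = 110/111


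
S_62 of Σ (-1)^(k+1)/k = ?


S = 1 - 1/2 + 1/3 - 1/4 + 1/5 - 1/6 + 1/7 - 1/8 ± ...
= 0.6851
(Full series converges to +ln(2) ≈ +0.6931)

S_62 = 0.6851


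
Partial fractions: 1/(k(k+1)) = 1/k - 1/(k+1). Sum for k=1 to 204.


1/(k(k+1)) = 1/k - 1/(k+1) (partial fractions)
Telescoping: Σ = 1 - 1/205 = 204/205

Sum = 204/205


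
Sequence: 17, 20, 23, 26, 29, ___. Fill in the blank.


Pattern: arithmetic (d=3)
Terms: 17, 20, 23, 26, 29
Next term = 32

Next term = 32


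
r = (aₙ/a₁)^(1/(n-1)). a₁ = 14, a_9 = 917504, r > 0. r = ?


r^(n-1) = aₙ/a₁
r^8 = 917504/14 = 65536
r = 65536^(1/8)
= ±4; taking r > 0 gives r = 4

r = 4


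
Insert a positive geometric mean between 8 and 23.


GM = √(8×23) = √184 = 13.5647

GM = 13.5647


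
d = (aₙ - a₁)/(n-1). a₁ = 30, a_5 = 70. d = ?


d = (aₙ - a₁)/(n-1)
= (70 - 30)/(5-1)
= 40/4 = 10

d = 10


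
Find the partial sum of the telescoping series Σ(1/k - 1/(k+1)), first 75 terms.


Telescoping: adjacent terms cancel.
= 1/1 - 1/76
= 1 - 1/76 = 75/76

Sum = 75/76


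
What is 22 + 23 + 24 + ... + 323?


Σₖ₌22^323 k = Σₖ₌₁^323 k − Σₖ₌₁^21 k
= 323·324/2 − 21·22/2
= 52326 − 231 = 52095

Σk = 52095


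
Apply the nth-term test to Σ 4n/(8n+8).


lim(n→∞) 4n/(8n+8) = 4/8 = 1/2  (divide numerator and denominator by n)
lim aₙ = 1/2 ≠ 0 → series DIVERGES

Diverges (lim aₙ = 1/2 ≠ 0)


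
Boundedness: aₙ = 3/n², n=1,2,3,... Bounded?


a₁ = 3, a₂ = 3/4, a₃ = 3/9, ...
0 < aₙ ≤ 3 for all n ≥ 1
The sequence IS bounded

Bounded (0 < aₙ ≤ 3)


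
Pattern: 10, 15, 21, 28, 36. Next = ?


Pattern: triangular numbers: n(n+1)/2
Terms: 10, 15, 21, 28, 36
Next term = 45

Next term = 45


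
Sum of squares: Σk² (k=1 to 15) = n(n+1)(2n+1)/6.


n = 15
n(n+1)(2n+1)/6 = 15×16×31/6
= 7440/6 = 1240

Σk² = 1240


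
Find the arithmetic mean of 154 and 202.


AM = (154 + 202)/2 = 356/2 = 178

AM = 178


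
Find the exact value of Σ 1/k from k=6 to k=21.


Σₖ₌6^21 1/k = 1/6 + 1/7 + 1/8 + ... + 1/21
= 105689791/77597520
≈ 1.362

Sum = 105689791/77597520 ≈ 1.362


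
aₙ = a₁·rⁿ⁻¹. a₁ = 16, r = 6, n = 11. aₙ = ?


aₙ = a₁·r^(n-1)
= 16×6^10
= 16×60466176
= 967458816

a_11 = 967458816


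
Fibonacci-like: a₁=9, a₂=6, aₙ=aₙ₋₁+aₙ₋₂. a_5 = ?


Computing iteratively: 9, 6, 15, 21, 36
a_5 = 36

a_5 = 36


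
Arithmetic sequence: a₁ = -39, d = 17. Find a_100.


aₙ = a₁ + (n-1)d
= -39 + (100-1)×17
= -39 + 1683
= 1644

a_100 = 1644


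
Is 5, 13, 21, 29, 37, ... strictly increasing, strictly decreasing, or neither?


Differences: 8, 8, 8, 8
All differences > 0 → strictly INCREASING

Monotonically increasing


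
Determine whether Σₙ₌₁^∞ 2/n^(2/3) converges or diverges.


p-series test: Σ c/n^p converges if p > 1, diverges if p ≤ 1 (constant c > 0 doesn't affect convergence).
p = 2/3
2/3 ≤ 1 → DIVERGES

Diverges (p = 2/3 ≤ 1)


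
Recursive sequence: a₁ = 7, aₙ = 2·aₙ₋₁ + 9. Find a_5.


Computing step by step:
a_1 = 7
a_2 = 23
a_3 = 55
a_4 = 119
a_5 = 247


a_5 = 247


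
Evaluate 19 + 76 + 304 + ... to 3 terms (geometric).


Sₙ = 19×(4^3 - 1)/(4 - 1)
= 19×(64 - 1)/3
= 19×63/3
= 399

S_3 = 399


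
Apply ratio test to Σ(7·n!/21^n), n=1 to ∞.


aₙ = 7·n!/21^n
a_{n+1}/aₙ = (n+1)!/21^(n+1) × 21^n/n!  (constant 7 cancels)
= (n+1)/21
L = lim(n→∞) (n+1)/21 = ∞
L > 1 → series DIVERGES

Diverges (ratio test: L = ∞ > 1)


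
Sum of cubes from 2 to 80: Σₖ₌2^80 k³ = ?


Σₖ₌2^80 k³ = [80·81/2]² − [1·2/2]²
= 10497600 − 1 = 10497599

Σk³ = 10497599


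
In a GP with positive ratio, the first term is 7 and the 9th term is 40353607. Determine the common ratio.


r^(n-1) = aₙ/a₁
r^8 = 40353607/7 = 5764801
r = 5764801^(1/8)
= ±7; taking r > 0 gives r = 7

r = 7


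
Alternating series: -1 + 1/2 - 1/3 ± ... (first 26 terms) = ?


S = -1 + 1/2 - 1/3 + 1/4 - 1/5 + 1/6 - 1/7 + 1/8 ± ...
= -0.6743
(Full series converges to -ln(2) ≈ -0.6931)

S_26 = -0.6743


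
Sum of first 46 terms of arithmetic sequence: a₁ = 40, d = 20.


aₙ = 40 + (46-1)×20 = 940
Sₙ = n(a₁+aₙ)/2 = 46×(40+940)/2
= 46×980/2 = 22540

S_46 = 22540


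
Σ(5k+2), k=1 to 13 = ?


Σ(5k+2) = 5·Σk + 2·n
= 5·91 + 2·13
= 455 + 26 = 481

Σ = 481


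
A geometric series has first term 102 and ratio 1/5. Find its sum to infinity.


S∞ = a₁/(1-r) = 102/(1 - 1/5)
= 102/(4/5)
= 255/2

S∞ = 255/2


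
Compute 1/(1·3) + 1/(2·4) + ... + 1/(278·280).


1/(k(k+2)) = (1/2)·(1/k - 1/(k+2)) (partial fractions)
Telescoping: Σ = (1/2)·(1 + 1/2 - 1/279 - 1/280) = 116621/156240

Sum = 116621/156240


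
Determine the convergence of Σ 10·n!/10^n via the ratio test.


aₙ = 10·n!/10^n
a_{n+1}/aₙ = (n+1)!/10^(n+1) × 10^n/n!  (constant 10 cancels)
= (n+1)/10
L = lim(n→∞) (n+1)/10 = ∞
L > 1 → series DIVERGES

Diverges (ratio test: L = ∞ > 1)


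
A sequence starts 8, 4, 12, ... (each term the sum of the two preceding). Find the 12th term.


Computing iteratively: 8, 4, 12, 16, 28, 44, 72, 116, 188, 304, 492, 796
a_12 = 796

a_12 = 796


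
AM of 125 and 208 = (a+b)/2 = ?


AM = (125 + 208)/2 = 333/2 = 166.5

AM = 166.5


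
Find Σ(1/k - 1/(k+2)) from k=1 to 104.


Telescoping with gap 2: two head and two tail terms survive.
= (1 + 1/2) - (1/105 + 1/106)
= 3/2 - 1/105 - 1/106 = 8242/5565

Sum = 8242/5565


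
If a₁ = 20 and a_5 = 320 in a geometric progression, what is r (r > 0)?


r^(n-1) = aₙ/a₁
r^4 = 320/20 = 16
r = 16^(1/4)
= ±2; taking r > 0 gives r = 2

r = 2


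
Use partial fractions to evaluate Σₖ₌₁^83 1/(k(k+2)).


1/(k(k+2)) = (1/2)·(1/k - 1/(k+2)) (partial fractions)
Telescoping: Σ = (1/2)·(1 + 1/2 - 1/84 - 1/85) = 10541/14280

Sum = 10541/14280


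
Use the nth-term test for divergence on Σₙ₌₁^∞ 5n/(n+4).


lim(n→∞) 5n/(n+4) = 5/1 = 5  (divide numerator and denominator by n)
lim aₙ = 5 ≠ 0 → series DIVERGES

Diverges (lim aₙ = 5 ≠ 0)


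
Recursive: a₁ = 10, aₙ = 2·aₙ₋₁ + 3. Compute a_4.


Computing step by step:
a_1 = 10
a_2 = 23
a_3 = 49
a_4 = 101


a_4 = 101


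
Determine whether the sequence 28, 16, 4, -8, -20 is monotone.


Differences: -12, -12, -12, -12
All differences < 0 → strictly DECREASING

Monotonically decreasing


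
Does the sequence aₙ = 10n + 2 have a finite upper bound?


aₙ = 10n + 2 → as n→∞, aₙ→∞
No finite upper bound exists
The sequence is UNBOUNDED

Unbounded (aₙ → ∞ as n → ∞)


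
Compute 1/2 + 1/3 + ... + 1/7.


Σₖ₌2^7 1/k = 1/2 + 1/3 + 1/4 + 1/5 + 1/6 + 1/7
= 223/140
≈ 1.5929

Sum = 223/140 ≈ 1.5929


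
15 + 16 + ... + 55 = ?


Σₖ₌15^55 k = Σₖ₌₁^55 k − Σₖ₌₁^14 k
= 55·56/2 − 14·15/2
= 1540 − 105 = 1435

Σk = 1435


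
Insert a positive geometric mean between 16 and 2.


GM = √(16×2) = √32 = 5.6569

GM = 5.6569


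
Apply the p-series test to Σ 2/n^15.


p-series test: Σ c/n^p converges if p > 1, diverges if p ≤ 1 (constant c > 0 doesn't affect convergence).
p = 15
15 > 1 → CONVERGES

Converges (p = 15 > 1)


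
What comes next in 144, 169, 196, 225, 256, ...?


Pattern: perfect squares: n²
Terms: 144, 169, 196, 225, 256
Next term = 289

Next term = 289


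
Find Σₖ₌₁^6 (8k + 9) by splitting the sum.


Σ(8k+9) = 8·Σk + 9·n
= 8·21 + 9·6
= 168 + 54 = 222

Σ = 222


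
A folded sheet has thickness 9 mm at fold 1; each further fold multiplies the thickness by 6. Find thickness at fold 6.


aₙ = a₁·r^(n-1)
= 9×6^5
= 9×7776
= 69984

a_6 = 69984


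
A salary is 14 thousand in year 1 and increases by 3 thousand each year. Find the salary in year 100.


aₙ = a₁ + (n-1)d
= 14 + (100-1)×3
= 14 + 297
= 311

a_100 = 311


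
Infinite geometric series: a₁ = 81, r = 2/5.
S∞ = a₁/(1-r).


S∞ = a₁/(1-r) = 81/(1 - 2/5)
= 81/(3/5)
= 135

S∞ = 135


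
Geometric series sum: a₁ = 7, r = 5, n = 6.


Sₙ = 7×(5^6 - 1)/(5 - 1)
= 7×(15625 - 1)/4
= 7×15624/4
= 27342

S_6 = 27342


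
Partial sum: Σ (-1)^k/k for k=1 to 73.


S = -1 + 1/2 - 1/3 + 1/4 - 1/5 + 1/6 - 1/7 + 1/8 ± ...
= -0.6999
(Full series converges to -ln(2) ≈ -0.6931)

S_73 = -0.6999


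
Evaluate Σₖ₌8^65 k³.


Σₖ₌8^65 k³ = [65·66/2]² − [7·8/2]²
= 4601025 − 784 = 4600241

Σk³ = 4600241


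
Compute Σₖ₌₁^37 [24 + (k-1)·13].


aₙ = 24 + (37-1)×13 = 492
Sₙ = n(a₁+aₙ)/2 = 37×(24+492)/2
= 37×516/2 = 9546

S_37 = 9546


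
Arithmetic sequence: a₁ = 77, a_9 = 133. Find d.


d = (aₙ - a₁)/(n-1)
= (133 - 77)/(9-1)
= 56/8 = 7

d = 7


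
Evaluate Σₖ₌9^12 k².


Σₖ₌9^12 k² = Σₖ₌₁^12 k² − Σₖ₌₁^8 k²
= 12·13·25/6 − 8·9·17/6
= 650 − 204 = 446

Σk² = 446


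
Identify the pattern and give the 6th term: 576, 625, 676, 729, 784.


Pattern: perfect squares: n²
Terms: 576, 625, 676, 729, 784
Next term = 841

Next term = 841


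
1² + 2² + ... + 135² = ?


n = 135
n(n+1)(2n+1)/6 = 135×136×271/6
= 4975560/6 = 829260

Σk² = 829260


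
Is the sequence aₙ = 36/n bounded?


a₁ = 36, a₂ = 36/2, a₃ = 36/3, ...
0 < aₙ ≤ 36 for all n ≥ 1
Lower bound: 0, Upper bound: 36
The sequence IS bounded

Bounded (0 < aₙ ≤ 36)


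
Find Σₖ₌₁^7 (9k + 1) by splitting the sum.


Σ(9k+1) = 9·Σk + 1·n
= 9·28 + 1·7
= 252 + 7 = 259

Σ = 259


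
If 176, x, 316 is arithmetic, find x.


AM = (176 + 316)/2 = 492/2 = 246

AM = 246


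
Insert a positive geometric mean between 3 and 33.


GM = √(3×33) = √99 = 9.9499

GM = 9.9499


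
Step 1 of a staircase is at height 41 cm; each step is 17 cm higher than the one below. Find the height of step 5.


aₙ = a₁ + (n-1)d
= 41 + (5-1)×17
= 41 + 68
= 109

a_5 = 109


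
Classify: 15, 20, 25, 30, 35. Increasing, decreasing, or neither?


Differences: 5, 5, 5, 5
All differences > 0 → strictly INCREASING

Monotonically increasing


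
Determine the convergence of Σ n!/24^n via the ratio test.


aₙ = n!/24^n
a_{n+1}/aₙ = (n+1)!/24^(n+1) × 24^n/n!
= (n+1)/24
L = lim(n→∞) (n+1)/24 = ∞
L > 1 → series DIVERGES

Diverges (ratio test: L = ∞ > 1)


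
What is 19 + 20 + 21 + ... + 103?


Σₖ₌19^103 k = Σₖ₌₁^103 k − Σₖ₌₁^18 k
= 103·104/2 − 18·19/2
= 5356 − 171 = 5185

Σk = 5185


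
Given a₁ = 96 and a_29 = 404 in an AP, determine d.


d = (aₙ - a₁)/(n-1)
= (404 - 96)/(29-1)
= 308/28 = 11

d = 11


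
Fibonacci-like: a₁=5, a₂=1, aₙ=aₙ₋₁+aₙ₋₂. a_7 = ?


Computing iteratively: 5, 1, 6, 7, 13, 20, 33
a_7 = 33

a_7 = 33


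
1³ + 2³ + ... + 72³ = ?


n(n+1)/2 = 72×73/2 = 2628
Σk³ = 2628² = 6906384

Σk³ = 6906384


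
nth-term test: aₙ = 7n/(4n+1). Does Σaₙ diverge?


lim(n→∞) 7n/(4n+1) = 7/4 = 7/4  (divide numerator and denominator by n)
lim aₙ = 7/4 ≠ 0 → series DIVERGES

Diverges (lim aₙ = 7/4 ≠ 0)


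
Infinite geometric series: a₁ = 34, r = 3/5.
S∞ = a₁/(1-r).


S∞ = a₁/(1-r) = 34/(1 - 3/5)
= 34/(2/5)
= 85

S∞ = 85


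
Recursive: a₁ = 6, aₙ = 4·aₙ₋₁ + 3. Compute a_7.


Computing step by step:
a_1 = 6
a_2 = 27
a_3 = 111
a_4 = 447
a_5 = 1791
a_6 = 7167
a_7 = 28671


a_7 = 28671


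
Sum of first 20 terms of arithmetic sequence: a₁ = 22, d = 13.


aₙ = 22 + (20-1)×13 = 269
Sₙ = n(a₁+aₙ)/2 = 20×(22+269)/2
= 20×291/2 = 2910

S_20 = 2910


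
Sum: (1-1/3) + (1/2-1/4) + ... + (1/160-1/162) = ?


Telescoping with gap 2: two head and two tail terms survive.
= (1 + 1/2) - (1/161 + 1/162)
= 3/2 - 1/161 - 1/162 = 19400/13041

Sum = 19400/13041


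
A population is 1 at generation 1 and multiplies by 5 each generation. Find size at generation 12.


aₙ = a₁·r^(n-1)
= 1×5^11
= 1×48828125
= 48828125

a_12 = 48828125


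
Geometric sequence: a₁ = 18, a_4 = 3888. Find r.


r^(n-1) = aₙ/a₁
r^3 = 3888/18 = 216
r = 216^(1/3)
= 6

r = 6


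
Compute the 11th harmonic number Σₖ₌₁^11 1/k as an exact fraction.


H_11 = 1/1 + 1/2 + 1/3 + ... + 1/11
= 83711/27720
≈ 3.0199

H_11 = 83711/27720 ≈ 3.0199


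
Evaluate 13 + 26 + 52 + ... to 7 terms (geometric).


Sₙ = 13×(2^7 - 1)/(2 - 1)
= 13×(128 - 1)/1
= 13×127/1
= 1651

S_7 = 1651


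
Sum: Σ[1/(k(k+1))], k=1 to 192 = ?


1/(k(k+1)) = 1/k - 1/(k+1) (partial fractions)
Telescoping: Σ = 1 - 1/193 = 192/193

Sum = 192/193


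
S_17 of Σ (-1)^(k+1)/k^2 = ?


S = 1 - 1/4 + 1/9 - 1/16 + 1/25 - 1/36 + 1/49 - 1/64 ± ...
= 0.8241
(Full series converges to +π²/12 ≈ +0.8225)

S_17 = 0.8241


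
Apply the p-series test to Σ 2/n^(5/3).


p-series test: Σ c/n^p converges if p > 1, diverges if p ≤ 1 (constant c > 0 doesn't affect convergence).
p = 5/3
5/3 > 1 → CONVERGES

Converges (p = 5/3 > 1)


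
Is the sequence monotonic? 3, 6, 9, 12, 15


Differences: 3, 3, 3, 3
All differences > 0 → strictly INCREASING

Monotonically increasing


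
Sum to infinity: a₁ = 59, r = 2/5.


S∞ = a₁/(1-r) = 59/(1 - 2/5)
= 59/(3/5)
= 295/3

S∞ = 295/3


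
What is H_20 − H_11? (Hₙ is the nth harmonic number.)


Σₖ₌12^20 1/k = 1/12 + 1/13 + 1/14 + 1/15 + 1/16 + 1/17 + 1/18 + 1/19 + 1/20
= 12229277/21162960
≈ 0.5779

Sum = 12229277/21162960 ≈ 0.5779


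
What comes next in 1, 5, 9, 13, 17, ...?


Pattern: arithmetic (d=4)
Terms: 1, 5, 9, 13, 17
Next term = 21

Next term = 21


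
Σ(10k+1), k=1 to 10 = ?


Σ(10k+1) = 10·Σk + 1·n
= 10·55 + 1·10
= 550 + 10 = 560

Σ = 560


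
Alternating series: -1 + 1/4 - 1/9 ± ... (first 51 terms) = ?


S = -1 + 1/4 - 1/9 + 1/16 - 1/25 + 1/36 - 1/49 + 1/64 ± ...
= -0.8227
(Full series converges to -π²/12 ≈ -0.8225)

S_51 = -0.8227


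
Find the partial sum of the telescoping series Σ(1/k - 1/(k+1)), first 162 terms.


Telescoping: adjacent terms cancel.
= 1/1 - 1/163
= 1 - 1/163 = 162/163

Sum = 162/163


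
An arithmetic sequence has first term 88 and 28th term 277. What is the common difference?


d = (aₙ - a₁)/(n-1)
= (277 - 88)/(28-1)
= 189/27 = 7

d = 7


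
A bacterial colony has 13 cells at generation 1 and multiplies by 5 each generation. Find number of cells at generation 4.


aₙ = a₁·r^(n-1)
= 13×5^3
= 13×125
= 1625

a_4 = 1625


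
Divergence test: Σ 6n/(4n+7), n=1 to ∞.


lim(n→∞) 6n/(4n+7) = 6/4 = 3/2  (divide numerator and denominator by n)
lim aₙ = 3/2 ≠ 0 → series DIVERGES

Diverges (lim aₙ = 3/2 ≠ 0)


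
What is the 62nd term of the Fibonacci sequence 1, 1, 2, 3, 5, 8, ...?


Fibonacci sequence: 1, 1, 2, 3, 5, 8, 13, 21, 34, 55, 89, ...
F(62) = 4052739537881

F(62) = 4052739537881


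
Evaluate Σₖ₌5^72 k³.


Σₖ₌5^72 k³ = [72·73/2]² − [4·5/2]²
= 6906384 − 100 = 6906284

Σk³ = 6906284


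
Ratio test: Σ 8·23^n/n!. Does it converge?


aₙ = 8·23^n/n!
a_{n+1}/aₙ = 23^(n+1)/(n+1)! × n!/23^n  (constant 8 cancels)
= 23/(n+1)
L = lim(n→∞) 23/(n+1) = 0
L < 1 → series CONVERGES

Converges (ratio test: L = 0 < 1)


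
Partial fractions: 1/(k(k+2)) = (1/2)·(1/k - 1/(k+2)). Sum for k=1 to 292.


1/(k(k+2)) = (1/2)·(1/k - 1/(k+2)) (partial fractions)
Telescoping: Σ = (1/2)·(1 + 1/2 - 1/293 - 1/294) = 64313/86142

Sum = 64313/86142


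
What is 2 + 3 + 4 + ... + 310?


Σₖ₌2^310 k = Σₖ₌₁^310 k − Σₖ₌₁^1 k
= 310·311/2 − 1·2/2
= 48205 − 1 = 48204

Σk = 48204


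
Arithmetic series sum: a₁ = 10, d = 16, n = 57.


aₙ = 10 + (57-1)×16 = 906
Sₙ = n(a₁+aₙ)/2 = 57×(10+906)/2
= 57×916/2 = 26106

S_57 = 26106


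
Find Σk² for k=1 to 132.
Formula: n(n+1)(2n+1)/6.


n = 132
n(n+1)(2n+1)/6 = 132×133×265/6
= 4652340/6 = 775390

Σk² = 775390


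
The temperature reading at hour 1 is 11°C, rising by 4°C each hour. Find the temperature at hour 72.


aₙ = a₁ + (n-1)d
= 11 + (72-1)×4
= 11 + 284
= 295

a_72 = 295


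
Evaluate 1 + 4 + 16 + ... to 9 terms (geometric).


Sₙ = 1×(4^9 - 1)/(4 - 1)
= 1×(262144 - 1)/3
= 1×262143/3
= 87381

S_9 = 87381


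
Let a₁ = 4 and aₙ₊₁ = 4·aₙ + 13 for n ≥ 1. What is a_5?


Computing step by step:
a_1 = 4
a_2 = 29
a_3 = 129
a_4 = 529
a_5 = 2129


a_5 = 2129


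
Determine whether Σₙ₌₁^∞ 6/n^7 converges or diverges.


p-series test: Σ c/n^p converges if p > 1, diverges if p ≤ 1 (constant c > 0 doesn't affect convergence).
p = 7
7 > 1 → CONVERGES

Converges (p = 7 > 1)


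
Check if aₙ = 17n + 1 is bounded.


aₙ = 17n + 1 → as n→∞, aₙ→∞
No finite upper bound exists
The sequence is UNBOUNDED

Unbounded (aₙ → ∞ as n → ∞)


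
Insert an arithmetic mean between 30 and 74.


AM = (30 + 74)/2 = 104/2 = 52

AM = 52


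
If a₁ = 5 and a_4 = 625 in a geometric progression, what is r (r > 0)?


r^(n-1) = aₙ/a₁
r^3 = 625/5 = 125
r = 125^(1/3)
= 5

r = 5


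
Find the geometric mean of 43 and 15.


GM = √(43×15) = √645 = 25.3969

GM = 25.3969


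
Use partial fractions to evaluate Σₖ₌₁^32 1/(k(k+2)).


1/(k(k+2)) = (1/2)·(1/k - 1/(k+2)) (partial fractions)
Telescoping: Σ = (1/2)·(1 + 1/2 - 1/33 - 1/34) = 404/561

Sum = 404/561


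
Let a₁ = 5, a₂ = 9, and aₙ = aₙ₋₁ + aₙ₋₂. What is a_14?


Computing iteratively: 5, 9, 14, 23, 37, 60, 97, 157, 254, 411, 665, 1076, ...
a_14 = 2817

a_14 = 2817


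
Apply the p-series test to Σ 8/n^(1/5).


p-series test: Σ c/n^p converges if p > 1, diverges if p ≤ 1 (constant c > 0 doesn't affect convergence).
p = 1/5
1/5 ≤ 1 → DIVERGES

Diverges (p = 1/5 ≤ 1)


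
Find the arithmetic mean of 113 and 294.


AM = (113 + 294)/2 = 407/2 = 203.5

AM = 203.5


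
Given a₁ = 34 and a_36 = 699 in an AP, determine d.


d = (aₙ - a₁)/(n-1)
= (699 - 34)/(36-1)
= 665/35 = 19

d = 19


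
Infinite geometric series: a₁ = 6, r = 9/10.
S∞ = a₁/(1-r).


S∞ = a₁/(1-r) = 6/(1 - 9/10)
= 6/(1/10)
= 60

S∞ = 60


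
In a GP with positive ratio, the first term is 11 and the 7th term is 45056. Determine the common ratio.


r^(n-1) = aₙ/a₁
r^6 = 45056/11 = 4096
r = 4096^(1/6)
= ±4; taking r > 0 gives r = 4

r = 4


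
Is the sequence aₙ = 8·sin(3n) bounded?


For all n, -1 ≤ sin(3n) ≤ 1, so -8 ≤ 8·sin(3n) ≤ 8
Lower bound: -8, Upper bound: 8
The sequence IS bounded

Bounded (-8 ≤ aₙ ≤ 8)


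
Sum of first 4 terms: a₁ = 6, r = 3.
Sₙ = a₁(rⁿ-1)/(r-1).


Sₙ = 6×(3^4 - 1)/(3 - 1)
= 6×(81 - 1)/2
= 6×80/2
= 240

S_4 = 240


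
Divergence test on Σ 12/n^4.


lim(n→∞) 12/n^4 = 0
lim aₙ = 0 → nth-term test is INCONCLUSIVE
(Need other tests; this is actually a convergent p-series with p=4 > 1)

Inconclusive (lim aₙ = 0; need another test)


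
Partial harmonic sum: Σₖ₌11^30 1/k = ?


Σₖ₌11^30 1/k = 1/11 + 1/12 + 1/13 + ... + 1/30
= 2482853440057/2329089562800
≈ 1.066

Sum = 2482853440057/2329089562800 ≈ 1.066


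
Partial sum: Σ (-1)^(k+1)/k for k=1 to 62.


S = 1 - 1/2 + 1/3 - 1/4 + 1/5 - 1/6 + 1/7 - 1/8 ± ...
= 0.6851
(Full series converges to +ln(2) ≈ +0.6931)

S_62 = 0.6851


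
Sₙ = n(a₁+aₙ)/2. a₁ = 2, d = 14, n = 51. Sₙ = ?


aₙ = 2 + (51-1)×14 = 702
Sₙ = n(a₁+aₙ)/2 = 51×(2+702)/2
= 51×704/2 = 17952

S_51 = 17952


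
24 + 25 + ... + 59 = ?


Σₖ₌24^59 k = Σₖ₌₁^59 k − Σₖ₌₁^23 k
= 59·60/2 − 23·24/2
= 1770 − 276 = 1494

Σk = 1494


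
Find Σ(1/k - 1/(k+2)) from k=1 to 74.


Telescoping with gap 2: two head and two tail terms survive.
= (1 + 1/2) - (1/75 + 1/76)
= 3/2 - 1/75 - 1/76 = 8399/5700

Sum = 8399/5700


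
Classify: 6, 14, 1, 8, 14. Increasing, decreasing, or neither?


Differences: 8, -13, 7, 6
Difference at position 1 is +8 (> 0) but position 2 is -13 (< 0) — sequence both rises and falls
→ NOT monotonic

Not monotonic


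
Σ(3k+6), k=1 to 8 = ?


Σ(3k+6) = 3·Σk + 6·n
= 3·36 + 6·8
= 108 + 48 = 156

Σ = 156


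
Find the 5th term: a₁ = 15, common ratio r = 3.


aₙ = a₁·r^(n-1)
= 15×3^4
= 15×81
= 1215

a_5 = 1215


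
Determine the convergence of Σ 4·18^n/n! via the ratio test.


aₙ = 4·18^n/n!
a_{n+1}/aₙ = 18^(n+1)/(n+1)! × n!/18^n  (constant 4 cancels)
= 18/(n+1)
L = lim(n→∞) 18/(n+1) = 0
L < 1 → series CONVERGES

Converges (ratio test: L = 0 < 1)


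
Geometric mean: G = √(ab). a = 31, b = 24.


GM = √(31×24) = √744 = 27.2764

GM = 27.2764


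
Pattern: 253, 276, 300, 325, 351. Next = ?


Pattern: triangular numbers: n(n+1)/2
Terms: 253, 276, 300, 325, 351
Next term = 378

Next term = 378


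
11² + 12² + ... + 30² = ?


Σₖ₌11^30 k² = Σₖ₌₁^30 k² − Σₖ₌₁^10 k²
= 30·31·61/6 − 10·11·21/6
= 9455 − 385 = 9070

Σk² = 9070


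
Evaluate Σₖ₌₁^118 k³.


n(n+1)/2 = 118×119/2 = 7021
Σk³ = 7021² = 49294441

Σk³ = 49294441


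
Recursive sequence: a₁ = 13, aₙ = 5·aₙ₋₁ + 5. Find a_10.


Computing step by step:
a_1 = 13
a_2 = 70
a_3 = 355
a_4 = 1780
a_5 = 8905
a_6 = 44530
a_7 = 222655
a_8 = 1113280
a_9 = 5566405
a_10 = 27832030


a_10 = 27832030


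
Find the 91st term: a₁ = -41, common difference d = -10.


aₙ = a₁ + (n-1)d
= -41 + (91-1)×-10
= -41 - 900
= -941

a_91 = -941


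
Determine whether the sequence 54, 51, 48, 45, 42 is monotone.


Differences: -3, -3, -3, -3
All differences < 0 → strictly DECREASING

Monotonically decreasing


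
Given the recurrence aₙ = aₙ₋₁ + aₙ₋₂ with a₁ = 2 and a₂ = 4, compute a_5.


Computing iteratively: 2, 4, 6, 10, 16
a_5 = 16

a_5 = 16


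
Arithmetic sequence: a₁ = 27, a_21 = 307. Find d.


d = (aₙ - a₁)/(n-1)
= (307 - 27)/(21-1)
= 280/20 = 14

d = 14


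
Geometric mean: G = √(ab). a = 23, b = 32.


GM = √(23×32) = √736 = 27.1293

GM = 27.1293


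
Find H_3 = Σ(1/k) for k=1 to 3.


H_3 = 1/1 + 1/2 + 1/3
= 11/6
≈ 1.8333

H_3 = 11/6 ≈ 1.8333


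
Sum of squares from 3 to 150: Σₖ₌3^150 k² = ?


Σₖ₌3^150 k² = Σₖ₌₁^150 k² − Σₖ₌₁^2 k²
= 150·151·301/6 − 2·3·5/6
= 1136275 − 5 = 1136270

Σk² = 1136270


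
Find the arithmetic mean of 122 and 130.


AM = (122 + 130)/2 = 252/2 = 126

AM = 126


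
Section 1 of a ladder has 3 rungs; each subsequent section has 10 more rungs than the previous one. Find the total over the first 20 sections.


aₙ = 3 + (20-1)×10 = 193
Sₙ = n(a₁+aₙ)/2 = 20×(3+193)/2
= 20×196/2 = 1960

S_20 = 1960


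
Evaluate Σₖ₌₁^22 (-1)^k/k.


S = -1 + 1/2 - 1/3 + 1/4 - 1/5 + 1/6 - 1/7 + 1/8 ± ...
= -0.6709
(Full series converges to -ln(2) ≈ -0.6931)

S_22 = -0.6709


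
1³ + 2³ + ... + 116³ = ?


n(n+1)/2 = 116×117/2 = 6786
Σk³ = 6786² = 46049796

Σk³ = 46049796


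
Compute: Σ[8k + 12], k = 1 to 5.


Σ(8k+12) = 8·Σk + 12·n
= 8·15 + 12·5
= 120 + 60 = 180

Σ = 180


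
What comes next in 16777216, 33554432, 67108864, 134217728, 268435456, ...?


Pattern: powers of 2: 2ⁿ
Terms: 16777216, 33554432, 67108864, 134217728, 268435456
Next term = 536870912

Next term = 536870912


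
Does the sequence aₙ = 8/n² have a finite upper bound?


a₁ = 8, a₂ = 8/4, a₃ = 8/9, ...
0 < aₙ ≤ 8 for all n ≥ 1
The sequence IS bounded

Bounded (0 < aₙ ≤ 8)


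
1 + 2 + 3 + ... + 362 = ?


n(n+1)/2 = 362×363/2 = 131406/2 = 65703

Σk = 65703


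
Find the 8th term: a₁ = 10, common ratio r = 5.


aₙ = a₁·r^(n-1)
= 10×5^7
= 10×78125
= 781250

a_8 = 781250


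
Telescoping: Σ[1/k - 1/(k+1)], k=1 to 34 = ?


Telescoping: adjacent terms cancel.
= 1/1 - 1/35
= 1 - 1/35 = 34/35

Sum = 34/35


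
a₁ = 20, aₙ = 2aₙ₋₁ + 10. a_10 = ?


Computing step by step:
a_1 = 20
a_2 = 50
a_3 = 110
a_4 = 230
a_5 = 470
a_6 = 950
a_7 = 1910
a_8 = 3830
a_9 = 7670
a_10 = 15350


a_10 = 15350


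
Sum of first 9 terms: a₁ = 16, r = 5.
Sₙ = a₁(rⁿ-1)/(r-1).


Sₙ = 16×(5^9 - 1)/(5 - 1)
= 16×(1953125 - 1)/4
= 16×1953124/4
= 7812496

S_9 = 7812496


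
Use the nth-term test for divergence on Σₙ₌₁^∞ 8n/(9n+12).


lim(n→∞) 8n/(9n+12) = 8/9 = 8/9  (divide numerator and denominator by n)
lim aₙ = 8/9 ≠ 0 → series DIVERGES

Diverges (lim aₙ = 8/9 ≠ 0)


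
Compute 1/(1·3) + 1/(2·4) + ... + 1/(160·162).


1/(k(k+2)) = (1/2)·(1/k - 1/(k+2)) (partial fractions)
Telescoping: Σ = (1/2)·(1 + 1/2 - 1/161 - 1/162) = 9700/13041

Sum = 9700/13041


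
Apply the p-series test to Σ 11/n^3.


p-series test: Σ c/n^p converges if p > 1, diverges if p ≤ 1 (constant c > 0 doesn't affect convergence).
p = 3
3 > 1 → CONVERGES

Converges (p = 3 > 1)


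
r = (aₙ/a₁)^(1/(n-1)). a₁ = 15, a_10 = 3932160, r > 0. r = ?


r^(n-1) = aₙ/a₁
r^9 = 3932160/15 = 262144
r = 262144^(1/9)
= 4

r = 4


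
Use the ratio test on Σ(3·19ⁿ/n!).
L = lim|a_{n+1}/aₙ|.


aₙ = 3·19^n/n!
a_{n+1}/aₙ = 19^(n+1)/(n+1)! × n!/19^n  (constant 3 cancels)
= 19/(n+1)
L = lim(n→∞) 19/(n+1) = 0
L < 1 → series CONVERGES

Converges (ratio test: L = 0 < 1)


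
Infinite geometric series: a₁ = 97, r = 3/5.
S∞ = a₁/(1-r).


S∞ = a₁/(1-r) = 97/(1 - 3/5)
= 97/(2/5)
= 485/2

S∞ = 485/2


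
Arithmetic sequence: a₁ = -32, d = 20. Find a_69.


aₙ = a₁ + (n-1)d
= -32 + (69-1)×20
= -32 + 1360
= 1328

a_69 = 1328


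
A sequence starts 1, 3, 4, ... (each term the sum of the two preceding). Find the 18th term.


Computing iteratively: 1, 3, 4, 7, 11, 18, 29, 47, 76, 123, 199, 322, ...
a_18 = 5778

a_18 = 5778


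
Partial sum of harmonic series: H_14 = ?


H_14 = 1/1 + 1/2 + 1/3 + ... + 1/14
= 1171733/360360
≈ 3.2516

H_14 = 1171733/360360 ≈ 3.2516


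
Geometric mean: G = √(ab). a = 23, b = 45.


GM = √(23×45) = √1035 = 32.1714

GM = 32.1714


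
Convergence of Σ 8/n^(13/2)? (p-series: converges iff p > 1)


p-series test: Σ c/n^p converges if p > 1, diverges if p ≤ 1 (constant c > 0 doesn't affect convergence).
p = 13/2
13/2 > 1 → CONVERGES

Converges (p = 13/2 > 1)


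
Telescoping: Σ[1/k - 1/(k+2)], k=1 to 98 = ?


Telescoping with gap 2: two head and two tail terms survive.
= (1 + 1/2) - (1/99 + 1/100)
= 3/2 - 1/99 - 1/100 = 14651/9900

Sum = 14651/9900


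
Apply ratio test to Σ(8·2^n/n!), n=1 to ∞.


aₙ = 8·2^n/n!
a_{n+1}/aₙ = 2^(n+1)/(n+1)! × n!/2^n  (constant 8 cancels)
= 2/(n+1)
L = lim(n→∞) 2/(n+1) = 0
L < 1 → series CONVERGES

Converges (ratio test: L = 0 < 1)


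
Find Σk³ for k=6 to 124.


Σₖ₌6^124 k³ = [124·125/2]² − [5·6/2]²
= 60062500 − 225 = 60062275

Σk³ = 60062275


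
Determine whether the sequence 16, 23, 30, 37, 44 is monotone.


Differences: 7, 7, 7, 7
All differences > 0 → strictly INCREASING

Monotonically increasing


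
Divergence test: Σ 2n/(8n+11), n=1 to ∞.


lim(n→∞) 2n/(8n+11) = 2/8 = 1/4  (divide numerator and denominator by n)
lim aₙ = 1/4 ≠ 0 → series DIVERGES

Diverges (lim aₙ = 1/4 ≠ 0)


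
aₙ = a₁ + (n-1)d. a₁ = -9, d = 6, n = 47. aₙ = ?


aₙ = a₁ + (n-1)d
= -9 + (47-1)×6
= -9 + 276
= 267

a_47 = 267


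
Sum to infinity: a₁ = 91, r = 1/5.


S∞ = a₁/(1-r) = 91/(1 - 1/5)
= 91/(4/5)
= 455/4

S∞ = 455/4


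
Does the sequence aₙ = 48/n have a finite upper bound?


a₁ = 48, a₂ = 48/2, a₃ = 48/3, ...
0 < aₙ ≤ 48 for all n ≥ 1
Lower bound: 0, Upper bound: 48
The sequence IS bounded

Bounded (0 < aₙ ≤ 48)


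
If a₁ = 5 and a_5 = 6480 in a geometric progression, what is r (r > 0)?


r^(n-1) = aₙ/a₁
r^4 = 6480/5 = 1296
r = 1296^(1/4)
= ±6; taking r > 0 gives r = 6

r = 6


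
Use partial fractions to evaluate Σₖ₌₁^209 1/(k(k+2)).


1/(k(k+2)) = (1/2)·(1/k - 1/(k+2)) (partial fractions)
Telescoping: Σ = (1/2)·(1 + 1/2 - 1/210 - 1/211) = 16511/22155

Sum = 16511/22155


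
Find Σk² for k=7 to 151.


Σₖ₌7^151 k² = Σₖ₌₁^151 k² − Σₖ₌₁^6 k²
= 151·152·303/6 − 6·7·13/6
= 1159076 − 91 = 1158985

Σk² = 1158985


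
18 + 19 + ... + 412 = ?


Σₖ₌18^412 k = Σₖ₌₁^412 k − Σₖ₌₁^17 k
= 412·413/2 − 17·18/2
= 85078 − 153 = 84925

Σk = 84925


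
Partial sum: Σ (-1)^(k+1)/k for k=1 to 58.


S = 1 - 1/2 + 1/3 - 1/4 + 1/5 - 1/6 + 1/7 - 1/8 ± ...
= 0.6846
(Full series converges to +ln(2) ≈ +0.6931)

S_58 = 0.6846


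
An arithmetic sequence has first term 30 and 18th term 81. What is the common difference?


d = (aₙ - a₁)/(n-1)
= (81 - 30)/(18-1)
= 51/17 = 3

d = 3


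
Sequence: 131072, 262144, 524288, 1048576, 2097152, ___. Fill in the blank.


Pattern: powers of 2: 2ⁿ
Terms: 131072, 262144, 524288, 1048576, 2097152
Next term = 4194304

Next term = 4194304


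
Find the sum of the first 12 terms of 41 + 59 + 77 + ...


aₙ = 41 + (12-1)×18 = 239
Sₙ = n(a₁+aₙ)/2 = 12×(41+239)/2
= 12×280/2 = 1680

S_12 = 1680


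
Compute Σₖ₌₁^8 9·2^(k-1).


Sₙ = 9×(2^8 - 1)/(2 - 1)
= 9×(256 - 1)/1
= 9×255/1
= 2295

S_8 = 2295


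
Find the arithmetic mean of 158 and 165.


AM = (158 + 165)/2 = 323/2 = 161.5

AM = 161.5


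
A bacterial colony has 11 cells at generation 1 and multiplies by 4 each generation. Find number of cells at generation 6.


aₙ = a₁·r^(n-1)
= 11×4^5
= 11×1024
= 11264

a_6 = 11264


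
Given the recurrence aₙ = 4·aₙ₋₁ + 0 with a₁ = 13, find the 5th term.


Computing step by step:
a_1 = 13
a_2 = 52
a_3 = 208
a_4 = 832
a_5 = 3328


a_5 = 3328


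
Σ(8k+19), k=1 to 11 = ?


Σ(8k+19) = 8·Σk + 19·n
= 8·66 + 19·11
= 528 + 209 = 737

Σ = 737


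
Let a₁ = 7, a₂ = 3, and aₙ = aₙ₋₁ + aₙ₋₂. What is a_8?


Computing iteratively: 7, 3, 10, 13, 23, 36, 59, 95
a_8 = 95

a_8 = 95


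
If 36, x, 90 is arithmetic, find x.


AM = (36 + 90)/2 = 126/2 = 63

AM = 63


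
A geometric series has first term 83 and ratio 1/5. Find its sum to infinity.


S∞ = a₁/(1-r) = 83/(1 - 1/5)
= 83/(4/5)
= 415/4

S∞ = 415/4


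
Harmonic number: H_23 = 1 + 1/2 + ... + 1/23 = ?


H_23 = 1/1 + 1/2 + 1/3 + ... + 1/23
= 444316699/118982864
≈ 3.7343

H_23 = 444316699/118982864 ≈ 3.7343


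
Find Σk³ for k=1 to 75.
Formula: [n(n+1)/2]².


n(n+1)/2 = 75×76/2 = 2850
Σk³ = 2850² = 8122500

Σk³ = 8122500


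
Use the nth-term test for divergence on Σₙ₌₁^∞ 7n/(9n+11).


lim(n→∞) 7n/(9n+11) = 7/9 = 7/9  (divide numerator and denominator by n)
lim aₙ = 7/9 ≠ 0 → series DIVERGES

Diverges (lim aₙ = 7/9 ≠ 0)


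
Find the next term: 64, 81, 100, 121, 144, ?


Pattern: perfect squares: n²
Terms: 64, 81, 100, 121, 144
Next term = 169

Next term = 169
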